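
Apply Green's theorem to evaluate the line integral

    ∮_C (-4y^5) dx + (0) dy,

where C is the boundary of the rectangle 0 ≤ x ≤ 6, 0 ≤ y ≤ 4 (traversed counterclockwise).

Green's theorem converts the closed line integral into a double integral over the enclosed region D:

    ∮_C P dx + Q dy = ∬_D (∂Q/∂x - ∂P/∂y) dA.

Here P = -4y^5, Q = 0, so

    ∂Q/∂x = 0,    ∂P/∂y = -20y^4,
    ∂Q/∂x - ∂P/∂y = 20y^4.

D is the region 0 ≤ x ≤ 6, 0 ≤ y ≤ 4. Evaluating the double integral:

    ∬_D (20y^4) dA = ∫_0^{6} ∫_0^{4} (20y^4) dy dx.

Inner (y from 0 to 4): 4096.
Outer (x from 0 to 6): 24576.

Therefore ∮_C P dx + Q dy = 24576.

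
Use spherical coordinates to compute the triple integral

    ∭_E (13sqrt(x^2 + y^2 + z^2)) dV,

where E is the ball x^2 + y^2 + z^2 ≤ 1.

In spherical coordinates, x = ρ sin(φ) cos(θ), y = ρ sin(φ) sin(θ), z = ρ cos(φ), and dV = ρ^2 sin(φ) dρ dφ dθ.

The integrand becomes 13ρ, so

    ∭_E (13sqrt(x^2 + y^2 + z^2)) dV = ∫_{0}^{2π} ∫_{0}^{π} ∫_{0}^{1} (13ρ) · ρ^2 sin(φ) dρ dφ dθ.

Inner (ρ): 13sin(φ)/4.
Middle (φ): 13/2.
Outer (θ): 13π.

Therefore the triple integral equals 13π.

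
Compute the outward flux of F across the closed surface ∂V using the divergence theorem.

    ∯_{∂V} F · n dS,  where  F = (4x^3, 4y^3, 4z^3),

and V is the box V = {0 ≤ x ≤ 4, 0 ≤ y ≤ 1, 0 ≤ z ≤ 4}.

By the divergence theorem,

    ∯_{∂V} F · n dS = ∭_V (∇ · F) dV.

Compute the divergence:
    ∇ · F = ∂F_x/∂x + ∂F_y/∂y + ∂F_z/∂z = 12x^2 + 12y^2 + 12z^2.

V is a rectangular box, so dV = dx dy dz with 0 ≤ x ≤ 4, 0 ≤ y ≤ 1, 0 ≤ z ≤ 4.

Integrate (12x^2 + 12y^2 + 12z^2) over V as an iterated integral:

    ∭_V (∇·F) dV = ∫_0^{4} ∫_0^{1} ∫_0^{4} (12x^2 + 12y^2 + 12z^2) dz dy dx.

Inner (z from 0 to 4): 48x^2 + 48y^2 + 256.
Middle (y from 0 to 1): 48x^2 + 272.
Outer (x from 0 to 4): 2112.

Therefore ∯_{∂V} F · n dS = 2112.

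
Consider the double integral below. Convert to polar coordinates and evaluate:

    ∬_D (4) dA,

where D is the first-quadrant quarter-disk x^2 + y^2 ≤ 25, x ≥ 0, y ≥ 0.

The region D is 0 ≤ r ≤ 5, 0 ≤ θ ≤ π/2 in polar coordinates, where x = r cos(θ), y = r sin(θ), and dA = r dr dθ.

Under the substitution, the integrand becomes 4, so

    ∬_D (4) dA = ∫_{0}^{π/2} ∫_{0}^{5} (4) · r dr dθ.

Inner integral (in r): ∫_{0}^{5} (4) · r dr = 50.

Outer integral (in θ): ∫_{0}^{π/2} (50) dθ = 25π.

Therefore ∬_D (4) dA = 25π.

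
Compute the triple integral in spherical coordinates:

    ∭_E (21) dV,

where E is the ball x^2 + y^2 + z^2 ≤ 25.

In spherical coordinates, x = ρ sin(φ) cos(θ), y = ρ sin(φ) sin(θ), z = ρ cos(φ), and dV = ρ^2 sin(φ) dρ dφ dθ.

The integrand becomes 21, so

    ∭_E (21) dV = ∫_{0}^{2π} ∫_{0}^{π} ∫_{0}^{5} (21) · ρ^2 sin(φ) dρ dφ dθ.

Inner (ρ): 875sin(φ).
Middle (φ): 1750.
Outer (θ): 3500π.

Therefore the triple integral equals 3500π.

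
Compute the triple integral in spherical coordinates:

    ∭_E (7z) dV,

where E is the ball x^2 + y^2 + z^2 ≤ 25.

In spherical coordinates, x = ρ sin(φ) cos(θ), y = ρ sin(φ) sin(θ), z = ρ cos(φ), and dV = ρ^2 sin(φ) dρ dφ dθ.

The integrand becomes 7ρ cos(φ), so

    ∭_E (7z) dV = ∫_{0}^{2π} ∫_{0}^{π} ∫_{0}^{5} (7ρ cos(φ)) · ρ^2 sin(φ) dρ dφ dθ.

Inner (ρ): 4375sin(2φ)/8.
Middle (φ): 0.
Outer (θ): 0.

Therefore the triple integral equals 0.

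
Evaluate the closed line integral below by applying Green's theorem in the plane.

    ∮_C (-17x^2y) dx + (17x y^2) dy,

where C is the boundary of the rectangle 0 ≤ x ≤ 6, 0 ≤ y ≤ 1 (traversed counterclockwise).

Green's theorem converts the closed line integral into a double integral over the enclosed region D:

    ∮_C P dx + Q dy = ∬_D (∂Q/∂x - ∂P/∂y) dA.

Here P = -17x^2y, Q = 17x y^2, so

    ∂Q/∂x = 17y^2,    ∂P/∂y = -17x^2,
    ∂Q/∂x - ∂P/∂y = 17x^2 + 17y^2.

D is the region 0 ≤ x ≤ 6, 0 ≤ y ≤ 1. Evaluating the double integral:

    ∬_D (17x^2 + 17y^2) dA = ∫_0^{6} ∫_0^{1} (17x^2 + 17y^2) dy dx.

Inner (y from 0 to 1): 17x^2 + 17/3.
Outer (x from 0 to 6): 1258.

Therefore ∮_C P dx + Q dy = 1258.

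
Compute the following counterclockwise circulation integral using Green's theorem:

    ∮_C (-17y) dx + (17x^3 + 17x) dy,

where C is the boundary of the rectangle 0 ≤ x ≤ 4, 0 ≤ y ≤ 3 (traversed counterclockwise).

Green's theorem converts the closed line integral into a double integral over the enclosed region D:

    ∮_C P dx + Q dy = ∬_D (∂Q/∂x - ∂P/∂y) dA.

Here P = -17y, Q = 17x^3 + 17x, so

    ∂Q/∂x = 51x^2 + 17,    ∂P/∂y = -17,
    ∂Q/∂x - ∂P/∂y = 51x^2 + 34.

D is the region 0 ≤ x ≤ 4, 0 ≤ y ≤ 3. Evaluating the double integral:

    ∬_D (51x^2 + 34) dA = ∫_0^{4} ∫_0^{3} (51x^2 + 34) dy dx.

Inner (y from 0 to 3): 153x^2 + 102.
Outer (x from 0 to 4): 3672.

Therefore ∮_C P dx + Q dy = 3672.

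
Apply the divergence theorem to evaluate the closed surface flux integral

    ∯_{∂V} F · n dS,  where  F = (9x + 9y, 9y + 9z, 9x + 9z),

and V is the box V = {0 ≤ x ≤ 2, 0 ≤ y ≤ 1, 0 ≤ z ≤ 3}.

By the divergence theorem,

    ∯_{∂V} F · n dS = ∭_V (∇ · F) dV.

Compute the divergence:
    ∇ · F = ∂F_x/∂x + ∂F_y/∂y + ∂F_z/∂z = 9 + 9 + 9 = 27.

V is a rectangular box, so dV = dx dy dz with 0 ≤ x ≤ 2, 0 ≤ y ≤ 1, 0 ≤ z ≤ 3.

Integrate (27) over V as an iterated integral:

    ∭_V (∇·F) dV = ∫_0^{2} ∫_0^{1} ∫_0^{3} (27) dz dy dx.

Inner (z from 0 to 3): 81.
Middle (y from 0 to 1): 81.
Outer (x from 0 to 2): 162.

Therefore ∯_{∂V} F · n dS = 162.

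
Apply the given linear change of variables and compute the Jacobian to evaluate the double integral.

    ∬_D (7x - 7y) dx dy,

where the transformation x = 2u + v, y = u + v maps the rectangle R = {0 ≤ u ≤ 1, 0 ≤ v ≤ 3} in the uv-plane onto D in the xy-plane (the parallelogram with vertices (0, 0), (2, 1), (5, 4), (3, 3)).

Compute the Jacobian determinant of (x, y) with respect to (u, v):

    ∂(x,y)/∂(u,v) = | 2  1 | = (2)(1) - (1)(1) = 1.
                   | 1  1 |

Its absolute value is |J| = 1 (the area scaling factor).

Substituting x = 2u + v, y = u + v into the integrand,

    7x - 7y → 7u,

so the integral becomes

    ∬_R (7u) · |J| du dv = ∫_0^1 ∫_0^3 (7u) dv du.

Inner (v): 21u.
Outer (u): 21/2.

Therefore ∬_D (7x - 7y) dx dy = 21/2.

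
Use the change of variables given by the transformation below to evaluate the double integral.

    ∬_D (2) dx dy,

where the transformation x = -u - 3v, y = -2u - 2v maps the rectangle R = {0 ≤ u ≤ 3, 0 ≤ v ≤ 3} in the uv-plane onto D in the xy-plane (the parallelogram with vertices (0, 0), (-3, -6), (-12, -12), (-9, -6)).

Compute the Jacobian determinant of (x, y) with respect to (u, v):

    ∂(x,y)/∂(u,v) = | -1  -3 | = (-1)(-2) - (-3)(-2) = -4.
                   | -2  -2 |

Its absolute value is |J| = 4 (the area scaling factor).

Substituting x = -u - 3v, y = -2u - 2v into the integrand,

    2 → 2,

so the integral becomes

    ∬_R (2) · |J| du dv = ∫_0^3 ∫_0^3 (8) dv du.

Inner (v): 24.
Outer (u): 72.

Therefore ∬_D (2) dx dy = 72.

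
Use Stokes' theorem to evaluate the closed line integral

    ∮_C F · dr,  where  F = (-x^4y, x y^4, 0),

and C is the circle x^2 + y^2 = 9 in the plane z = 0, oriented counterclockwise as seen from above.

Let S be the flat disk x^2 + y^2 ≤ 9 in the plane z = 0, with upward unit normal n̂ = ẑ. By Stokes' theorem,

    ∮_C F · dr = ∬_S (∇ × F) · n̂ dS = ∬_D (curl F)_z dA,

where D is the disk x^2 + y^2 ≤ 9.

Compute the curl of F = (-x^4y, x y^4, 0):
    (∇ × F)_x = ∂F_z/∂y - ∂F_y/∂z = 0,
    (∇ × F)_y = ∂F_x/∂z - ∂F_z/∂x = 0,
    (∇ × F)_z = ∂F_y/∂x - ∂F_x/∂y = x^4 + y^4.

On z = 0, (curl F)_z = x^4 + y^4.

Convert to polar (x = r cos θ, y = r sin θ, dA = r dr dθ); the integrand becomes r^4(sin(θ)^4 + cos(θ)^4), so

    ∬_D (curl F)_z dA = ∫_0^{2π} ∫_0^{3} (r^4(sin(θ)^4 + cos(θ)^4)) · r dr dθ.

Inner (r from 0 to 3): 243sin(θ)^4/2 + 243cos(θ)^4/2.
Outer (θ from 0 to 2π): 729π/4.

Therefore ∮_C F · dr = 729π/4.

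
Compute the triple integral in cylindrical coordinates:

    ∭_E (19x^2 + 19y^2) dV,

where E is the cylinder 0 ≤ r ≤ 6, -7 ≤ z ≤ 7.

In cylindrical coordinates, x = r cos(θ), y = r sin(θ), z = z, and dV = r dr dθ dz.

The integrand becomes 19r^2, so

    ∭_E (19x^2 + 19y^2) dV = ∫_{0}^{2π} ∫_{0}^{6} ∫_{-7}^{7} (19r^2) · r dz dr dθ.

Inner (z): 266r^3.
Middle (r from 0 to 6): 86184.
Outer (θ): 172368π.

Therefore the triple integral equals 172368π.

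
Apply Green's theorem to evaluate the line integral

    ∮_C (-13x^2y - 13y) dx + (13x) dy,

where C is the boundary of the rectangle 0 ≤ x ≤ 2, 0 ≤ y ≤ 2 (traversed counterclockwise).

Green's theorem converts the closed line integral into a double integral over the enclosed region D:

    ∮_C P dx + Q dy = ∬_D (∂Q/∂x - ∂P/∂y) dA.

Here P = -13x^2y - 13y, Q = 13x, so

    ∂Q/∂x = 13,    ∂P/∂y = -13x^2 - 13,
    ∂Q/∂x - ∂P/∂y = 13x^2 + 26.

D is the region 0 ≤ x ≤ 2, 0 ≤ y ≤ 2. Evaluating the double integral:

    ∬_D (13x^2 + 26) dA = ∫_0^{2} ∫_0^{2} (13x^2 + 26) dy dx.

Inner (y from 0 to 2): 26x^2 + 52.
Outer (x from 0 to 2): 520/3.

Therefore ∮_C P dx + Q dy = 520/3.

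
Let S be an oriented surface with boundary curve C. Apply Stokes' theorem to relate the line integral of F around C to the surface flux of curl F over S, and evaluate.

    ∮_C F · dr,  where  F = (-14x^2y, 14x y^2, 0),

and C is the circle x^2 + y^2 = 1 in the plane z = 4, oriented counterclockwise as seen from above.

Let S be the flat disk x^2 + y^2 ≤ 1 in the plane z = 4, with upward unit normal n̂ = ẑ. By Stokes' theorem,

    ∮_C F · dr = ∬_S (∇ × F) · n̂ dS = ∬_D (curl F)_z dA,

where D is the disk x^2 + y^2 ≤ 1.

Compute the curl of F = (-14x^2y, 14x y^2, 0):
    (∇ × F)_x = ∂F_z/∂y - ∂F_y/∂z = 0,
    (∇ × F)_y = ∂F_x/∂z - ∂F_z/∂x = 0,
    (∇ × F)_z = ∂F_y/∂x - ∂F_x/∂y = 14x^2 + 14y^2.

On z = 4, (curl F)_z = 14x^2 + 14y^2.

Convert to polar (x = r cos θ, y = r sin θ, dA = r dr dθ); the integrand becomes 14r^2, so

    ∬_D (curl F)_z dA = ∫_0^{2π} ∫_0^{1} (14r^2) · r dr dθ.

Inner (r from 0 to 1): 7/2.
Outer (θ from 0 to 2π): 7π.

Therefore ∮_C F · dr = 7π.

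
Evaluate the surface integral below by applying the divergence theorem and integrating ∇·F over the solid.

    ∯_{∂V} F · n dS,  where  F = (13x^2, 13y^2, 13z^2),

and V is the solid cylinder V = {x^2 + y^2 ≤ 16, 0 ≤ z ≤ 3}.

By the divergence theorem,

    ∯_{∂V} F · n dS = ∭_V (∇ · F) dV.

Compute the divergence:
    ∇ · F = ∂F_x/∂x + ∂F_y/∂y + ∂F_z/∂z = 26x + 26y + 26z.

In cylindrical coordinates, x = r cos(θ), y = r sin(θ), z = z, dV = r dr dθ dz, with 0 ≤ r ≤ 4, 0 ≤ θ ≤ 2π, 0 ≤ z ≤ 3.

The integrand, after substitution and multiplying by the volume element, becomes (26sqrt(2)r sin(θ + π/4) + 26z) · r, so

    ∭_V (∇·F) dV = ∫_0^{2π} ∫_0^{4} ∫_0^{3} (26sqrt(2)r sin(θ + π/4) + 26z) · r dz dr dθ.

Inner (z from 0 to 3): 39r (2sqrt(2)r sin(θ + π/4) + 3).
Middle (r from 0 to 4): 1664sqrt(2)sin(θ + π/4) + 936.
Outer (θ from 0 to 2π): 1872π.

Therefore ∯_{∂V} F · n dS = 1872π.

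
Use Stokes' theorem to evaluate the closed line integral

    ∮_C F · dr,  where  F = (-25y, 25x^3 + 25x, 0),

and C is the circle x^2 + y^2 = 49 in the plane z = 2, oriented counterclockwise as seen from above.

Let S be the flat disk x^2 + y^2 ≤ 49 in the plane z = 2, with upward unit normal n̂ = ẑ. By Stokes' theorem,

    ∮_C F · dr = ∬_S (∇ × F) · n̂ dS = ∬_D (curl F)_z dA,

where D is the disk x^2 + y^2 ≤ 49.

Compute the curl of F = (-25y, 25x^3 + 25x, 0):
    (∇ × F)_x = ∂F_z/∂y - ∂F_y/∂z = 0,
    (∇ × F)_y = ∂F_x/∂z - ∂F_z/∂x = 0,
    (∇ × F)_z = ∂F_y/∂x - ∂F_x/∂y = 75x^2 + 50.

On z = 2, (curl F)_z = 75x^2 + 50.

Convert to polar (x = r cos θ, y = r sin θ, dA = r dr dθ); the integrand becomes 75r^2cos(θ)^2 + 50, so

    ∬_D (curl F)_z dA = ∫_0^{2π} ∫_0^{7} (75r^2cos(θ)^2 + 50) · r dr dθ.

Inner (r from 0 to 7): 180075cos(θ)^2/4 + 1225.
Outer (θ from 0 to 2π): 189875π/4.

Therefore ∮_C F · dr = 189875π/4.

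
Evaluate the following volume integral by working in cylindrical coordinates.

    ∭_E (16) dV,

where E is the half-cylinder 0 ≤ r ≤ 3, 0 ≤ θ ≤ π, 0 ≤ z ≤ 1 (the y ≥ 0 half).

In cylindrical coordinates, x = r cos(θ), y = r sin(θ), z = z, and dV = r dr dθ dz.

The integrand becomes 16, so

    ∭_E (16) dV = ∫_{0}^{π} ∫_{0}^{3} ∫_{0}^{1} (16) · r dz dr dθ.

Inner (z): 16r.
Middle (r from 0 to 3): 72.
Outer (θ): 72π.

Therefore the triple integral equals 72π.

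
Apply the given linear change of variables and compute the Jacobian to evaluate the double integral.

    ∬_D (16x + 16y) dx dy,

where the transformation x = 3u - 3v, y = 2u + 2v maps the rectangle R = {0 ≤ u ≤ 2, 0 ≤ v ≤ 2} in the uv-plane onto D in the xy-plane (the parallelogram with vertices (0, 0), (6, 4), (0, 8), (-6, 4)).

Compute the Jacobian determinant of (x, y) with respect to (u, v):

    ∂(x,y)/∂(u,v) = | 3  -3 | = (3)(2) - (-3)(2) = 12.
                   | 2  2 |

Its absolute value is |J| = 12 (the area scaling factor).

Substituting x = 3u - 3v, y = 2u + 2v into the integrand,

    16x + 16y → 80u - 16v,

so the integral becomes

    ∬_R (80u - 16v) · |J| du dv = ∫_0^2 ∫_0^2 (960u - 192v) dv du.

Inner (v): 1920u - 384.
Outer (u): 3072.

Therefore ∬_D (16x + 16y) dx dy = 3072.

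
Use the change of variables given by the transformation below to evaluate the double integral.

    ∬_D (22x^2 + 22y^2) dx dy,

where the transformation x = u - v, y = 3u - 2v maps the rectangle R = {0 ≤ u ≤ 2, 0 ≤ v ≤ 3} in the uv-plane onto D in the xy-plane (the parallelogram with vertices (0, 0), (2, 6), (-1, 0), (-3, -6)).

Compute the Jacobian determinant of (x, y) with respect to (u, v):

    ∂(x,y)/∂(u,v) = | 1  -1 | = (1)(-2) - (-1)(3) = 1.
                   | 3  -2 |

Its absolute value is |J| = 1 (the area scaling factor).

Substituting x = u - v, y = 3u - 2v into the integrand,

    22x^2 + 22y^2 → 220u^2 - 308u v + 110v^2,

so the integral becomes

    ∬_R (220u^2 - 308u v + 110v^2) · |J| du dv = ∫_0^2 ∫_0^3 (220u^2 - 308u v + 110v^2) dv du.

Inner (v): 660u^2 - 1386u + 990.
Outer (u): 968.

Therefore ∬_D (22x^2 + 22y^2) dx dy = 968.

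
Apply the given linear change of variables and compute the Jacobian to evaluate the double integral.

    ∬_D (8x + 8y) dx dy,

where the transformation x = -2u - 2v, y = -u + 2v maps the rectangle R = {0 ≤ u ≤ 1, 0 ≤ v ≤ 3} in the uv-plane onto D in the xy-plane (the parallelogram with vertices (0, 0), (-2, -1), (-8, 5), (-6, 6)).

Compute the Jacobian determinant of (x, y) with respect to (u, v):

    ∂(x,y)/∂(u,v) = | -2  -2 | = (-2)(2) - (-2)(-1) = -6.
                   | -1  2 |

Its absolute value is |J| = 6 (the area scaling factor).

Substituting x = -2u - 2v, y = -u + 2v into the integrand,

    8x + 8y → -24u,

so the integral becomes

    ∬_R (-24u) · |J| du dv = ∫_0^1 ∫_0^3 (-144u) dv du.

Inner (v): -432u.
Outer (u): -216.

Therefore ∬_D (8x + 8y) dx dy = -216.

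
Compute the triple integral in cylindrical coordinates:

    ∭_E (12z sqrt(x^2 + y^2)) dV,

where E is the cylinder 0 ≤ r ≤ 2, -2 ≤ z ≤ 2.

In cylindrical coordinates, x = r cos(θ), y = r sin(θ), z = z, and dV = r dr dθ dz.

The integrand becomes 12r z, so

    ∭_E (12z sqrt(x^2 + y^2)) dV = ∫_{0}^{2π} ∫_{0}^{2} ∫_{-2}^{2} (12r z) · r dz dr dθ.

Inner (z): 0.
Middle (r from 0 to 2): 0.
Outer (θ): 0.

Therefore the triple integral equals 0.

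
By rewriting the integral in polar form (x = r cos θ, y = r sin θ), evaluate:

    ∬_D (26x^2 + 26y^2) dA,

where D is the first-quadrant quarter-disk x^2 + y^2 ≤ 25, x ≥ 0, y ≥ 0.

The region D is 0 ≤ r ≤ 5, 0 ≤ θ ≤ π/2 in polar coordinates, where x = r cos(θ), y = r sin(θ), and dA = r dr dθ.

Under the substitution, the integrand becomes 26r^2, so

    ∬_D (26x^2 + 26y^2) dA = ∫_{0}^{π/2} ∫_{0}^{5} (26r^2) · r dr dθ.

Inner integral (in r): ∫_{0}^{5} (26r^2) · r dr = 8125/2.

Outer integral (in θ): ∫_{0}^{π/2} (8125/2) dθ = 8125π/4.

Therefore ∬_D (26x^2 + 26y^2) dA = 8125π/4.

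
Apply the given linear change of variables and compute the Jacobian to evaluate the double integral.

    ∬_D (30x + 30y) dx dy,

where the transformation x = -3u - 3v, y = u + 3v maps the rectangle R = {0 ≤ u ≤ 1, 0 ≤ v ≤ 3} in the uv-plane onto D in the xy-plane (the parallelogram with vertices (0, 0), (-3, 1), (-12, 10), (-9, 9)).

Compute the Jacobian determinant of (x, y) with respect to (u, v):

    ∂(x,y)/∂(u,v) = | -3  -3 | = (-3)(3) - (-3)(1) = -6.
                   | 1  3 |

Its absolute value is |J| = 6 (the area scaling factor).

Substituting x = -3u - 3v, y = u + 3v into the integrand,

    30x + 30y → -60u,

so the integral becomes

    ∬_R (-60u) · |J| du dv = ∫_0^1 ∫_0^3 (-360u) dv du.

Inner (v): -1080u.
Outer (u): -540.

Therefore ∬_D (30x + 30y) dx dy = -540.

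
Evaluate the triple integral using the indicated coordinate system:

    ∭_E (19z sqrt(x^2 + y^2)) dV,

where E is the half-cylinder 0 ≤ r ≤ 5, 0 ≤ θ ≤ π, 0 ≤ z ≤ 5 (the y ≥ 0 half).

In cylindrical coordinates, x = r cos(θ), y = r sin(θ), z = z, and dV = r dr dθ dz.

The integrand becomes 19r z, so

    ∭_E (19z sqrt(x^2 + y^2)) dV = ∫_{0}^{π} ∫_{0}^{5} ∫_{0}^{5} (19r z) · r dz dr dθ.

Inner (z): 475r^2/2.
Middle (r from 0 to 5): 59375/6.
Outer (θ): 59375π/6.

Therefore the triple integral equals 59375π/6.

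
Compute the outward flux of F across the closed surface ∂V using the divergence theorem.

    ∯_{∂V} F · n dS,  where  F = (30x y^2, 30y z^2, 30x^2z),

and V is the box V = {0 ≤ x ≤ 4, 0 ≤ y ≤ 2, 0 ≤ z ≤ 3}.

By the divergence theorem,

    ∯_{∂V} F · n dS = ∭_V (∇ · F) dV.

Compute the divergence:
    ∇ · F = ∂F_x/∂x + ∂F_y/∂y + ∂F_z/∂z = 30y^2 + 30z^2 + 30x^2 = 30x^2 + 30y^2 + 30z^2.

V is a rectangular box, so dV = dx dy dz with 0 ≤ x ≤ 4, 0 ≤ y ≤ 2, 0 ≤ z ≤ 3.

Integrate (30x^2 + 30y^2 + 30z^2) over V as an iterated integral:

    ∭_V (∇·F) dV = ∫_0^{4} ∫_0^{2} ∫_0^{3} (30x^2 + 30y^2 + 30z^2) dz dy dx.

Inner (z from 0 to 3): 90x^2 + 90y^2 + 270.
Middle (y from 0 to 2): 180x^2 + 780.
Outer (x from 0 to 4): 6960.

Therefore ∯_{∂V} F · n dS = 6960.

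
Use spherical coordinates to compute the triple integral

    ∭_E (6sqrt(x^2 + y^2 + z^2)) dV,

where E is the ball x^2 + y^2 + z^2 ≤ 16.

In spherical coordinates, x = ρ sin(φ) cos(θ), y = ρ sin(φ) sin(θ), z = ρ cos(φ), and dV = ρ^2 sin(φ) dρ dφ dθ.

The integrand becomes 6ρ, so

    ∭_E (6sqrt(x^2 + y^2 + z^2)) dV = ∫_{0}^{2π} ∫_{0}^{π} ∫_{0}^{4} (6ρ) · ρ^2 sin(φ) dρ dφ dθ.

Inner (ρ): 384sin(φ).
Middle (φ): 768.
Outer (θ): 1536π.

Therefore the triple integral equals 1536π.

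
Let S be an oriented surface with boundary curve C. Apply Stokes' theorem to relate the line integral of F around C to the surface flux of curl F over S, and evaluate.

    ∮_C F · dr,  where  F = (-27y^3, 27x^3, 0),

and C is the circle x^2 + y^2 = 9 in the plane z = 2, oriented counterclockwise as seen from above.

Let S be the flat disk x^2 + y^2 ≤ 9 in the plane z = 2, with upward unit normal n̂ = ẑ. By Stokes' theorem,

    ∮_C F · dr = ∬_S (∇ × F) · n̂ dS = ∬_D (curl F)_z dA,

where D is the disk x^2 + y^2 ≤ 9.

Compute the curl of F = (-27y^3, 27x^3, 0):
    (∇ × F)_x = ∂F_z/∂y - ∂F_y/∂z = 0,
    (∇ × F)_y = ∂F_x/∂z - ∂F_z/∂x = 0,
    (∇ × F)_z = ∂F_y/∂x - ∂F_x/∂y = 81x^2 + 81y^2.

On z = 2, (curl F)_z = 81x^2 + 81y^2.

Convert to polar (x = r cos θ, y = r sin θ, dA = r dr dθ); the integrand becomes 81r^2, so

    ∬_D (curl F)_z dA = ∫_0^{2π} ∫_0^{3} (81r^2) · r dr dθ.

Inner (r from 0 to 3): 6561/4.
Outer (θ from 0 to 2π): 6561π/2.

Therefore ∮_C F · dr = 6561π/2.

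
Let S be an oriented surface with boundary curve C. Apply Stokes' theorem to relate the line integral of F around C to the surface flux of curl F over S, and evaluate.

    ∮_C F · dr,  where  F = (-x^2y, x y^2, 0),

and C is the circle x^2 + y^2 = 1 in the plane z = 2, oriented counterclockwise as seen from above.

Let S be the flat disk x^2 + y^2 ≤ 1 in the plane z = 2, with upward unit normal n̂ = ẑ. By Stokes' theorem,

    ∮_C F · dr = ∬_S (∇ × F) · n̂ dS = ∬_D (curl F)_z dA,

where D is the disk x^2 + y^2 ≤ 1.

Compute the curl of F = (-x^2y, x y^2, 0):
    (∇ × F)_x = ∂F_z/∂y - ∂F_y/∂z = 0,
    (∇ × F)_y = ∂F_x/∂z - ∂F_z/∂x = 0,
    (∇ × F)_z = ∂F_y/∂x - ∂F_x/∂y = x^2 + y^2.

On z = 2, (curl F)_z = x^2 + y^2.

Convert to polar (x = r cos θ, y = r sin θ, dA = r dr dθ); the integrand becomes r^2, so

    ∬_D (curl F)_z dA = ∫_0^{2π} ∫_0^{1} (r^2) · r dr dθ.

Inner (r from 0 to 1): 1/4.
Outer (θ from 0 to 2π): π/2.

Therefore ∮_C F · dr = π/2.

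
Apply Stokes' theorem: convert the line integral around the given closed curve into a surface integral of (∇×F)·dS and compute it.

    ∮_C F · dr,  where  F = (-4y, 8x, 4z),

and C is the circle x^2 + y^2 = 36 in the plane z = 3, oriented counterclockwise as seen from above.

Let S be the flat disk x^2 + y^2 ≤ 36 in the plane z = 3, with upward unit normal n̂ = ẑ. By Stokes' theorem,

    ∮_C F · dr = ∬_S (∇ × F) · n̂ dS = ∬_D (curl F)_z dA,

where D is the disk x^2 + y^2 ≤ 36.

Compute the curl of F = (-4y, 8x, 4z):
    (∇ × F)_x = ∂F_z/∂y - ∂F_y/∂z = 0,
    (∇ × F)_y = ∂F_x/∂z - ∂F_z/∂x = 0,
    (∇ × F)_z = ∂F_y/∂x - ∂F_x/∂y = 12.

On z = 3, (curl F)_z = 12.

Convert to polar (x = r cos θ, y = r sin θ, dA = r dr dθ); the integrand becomes 12, so

    ∬_D (curl F)_z dA = ∫_0^{2π} ∫_0^{6} (12) · r dr dθ.

Inner (r from 0 to 6): 216.
Outer (θ from 0 to 2π): 432π.

Therefore ∮_C F · dr = 432π.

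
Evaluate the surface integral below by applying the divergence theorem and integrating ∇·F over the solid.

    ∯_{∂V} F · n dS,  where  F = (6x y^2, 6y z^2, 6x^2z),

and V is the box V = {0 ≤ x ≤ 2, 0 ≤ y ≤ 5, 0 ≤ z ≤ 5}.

By the divergence theorem,

    ∯_{∂V} F · n dS = ∭_V (∇ · F) dV.

Compute the divergence:
    ∇ · F = ∂F_x/∂x + ∂F_y/∂y + ∂F_z/∂z = 6y^2 + 6z^2 + 6x^2 = 6x^2 + 6y^2 + 6z^2.

V is a rectangular box, so dV = dx dy dz with 0 ≤ x ≤ 2, 0 ≤ y ≤ 5, 0 ≤ z ≤ 5.

Integrate (6x^2 + 6y^2 + 6z^2) over V as an iterated integral:

    ∭_V (∇·F) dV = ∫_0^{2} ∫_0^{5} ∫_0^{5} (6x^2 + 6y^2 + 6z^2) dz dy dx.

Inner (z from 0 to 5): 30x^2 + 30y^2 + 250.
Middle (y from 0 to 5): 150x^2 + 2500.
Outer (x from 0 to 2): 5400.

Therefore ∯_{∂V} F · n dS = 5400.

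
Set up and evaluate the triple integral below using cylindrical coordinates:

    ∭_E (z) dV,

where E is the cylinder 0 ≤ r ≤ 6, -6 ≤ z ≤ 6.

In cylindrical coordinates, x = r cos(θ), y = r sin(θ), z = z, and dV = r dr dθ dz.

The integrand becomes z, so

    ∭_E (z) dV = ∫_{0}^{2π} ∫_{0}^{6} ∫_{-6}^{6} (z) · r dz dr dθ.

Inner (z): 0.
Middle (r from 0 to 6): 0.
Outer (θ): 0.

Therefore the triple integral equals 0.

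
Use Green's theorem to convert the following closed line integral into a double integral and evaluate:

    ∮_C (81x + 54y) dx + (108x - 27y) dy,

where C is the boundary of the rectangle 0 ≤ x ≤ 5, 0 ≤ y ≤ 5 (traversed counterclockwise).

Green's theorem converts the closed line integral into a double integral over the enclosed region D:

    ∮_C P dx + Q dy = ∬_D (∂Q/∂x - ∂P/∂y) dA.

Here P = 81x + 54y, Q = 108x - 27y, so

    ∂Q/∂x = 108,    ∂P/∂y = 54,
    ∂Q/∂x - ∂P/∂y = 54.

D is the region 0 ≤ x ≤ 5, 0 ≤ y ≤ 5. Evaluating the double integral:

    ∬_D (54) dA = ∫_0^{5} ∫_0^{5} (54) dy dx.

Inner (y from 0 to 5): 270.
Outer (x from 0 to 5): 1350.

Therefore ∮_C P dx + Q dy = 1350.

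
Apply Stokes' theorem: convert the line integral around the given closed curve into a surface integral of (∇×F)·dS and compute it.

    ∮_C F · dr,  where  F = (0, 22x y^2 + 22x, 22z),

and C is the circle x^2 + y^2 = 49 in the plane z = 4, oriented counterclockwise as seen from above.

Let S be the flat disk x^2 + y^2 ≤ 49 in the plane z = 4, with upward unit normal n̂ = ẑ. By Stokes' theorem,

    ∮_C F · dr = ∬_S (∇ × F) · n̂ dS = ∬_D (curl F)_z dA,

where D is the disk x^2 + y^2 ≤ 49.

Compute the curl of F = (0, 22x y^2 + 22x, 22z):
    (∇ × F)_x = ∂F_z/∂y - ∂F_y/∂z = 0,
    (∇ × F)_y = ∂F_x/∂z - ∂F_z/∂x = 0,
    (∇ × F)_z = ∂F_y/∂x - ∂F_x/∂y = 22y^2 + 22.

On z = 4, (curl F)_z = 22y^2 + 22.

Convert to polar (x = r cos θ, y = r sin θ, dA = r dr dθ); the integrand becomes 22r^2sin(θ)^2 + 22, so

    ∬_D (curl F)_z dA = ∫_0^{2π} ∫_0^{7} (22r^2sin(θ)^2 + 22) · r dr dθ.

Inner (r from 0 to 7): 26411sin(θ)^2/2 + 539.
Outer (θ from 0 to 2π): 28567π/2.

Therefore ∮_C F · dr = 28567π/2.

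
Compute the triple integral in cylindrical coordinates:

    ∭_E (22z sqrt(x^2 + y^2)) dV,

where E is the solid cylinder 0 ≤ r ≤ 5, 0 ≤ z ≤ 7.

In cylindrical coordinates, x = r cos(θ), y = r sin(θ), z = z, and dV = r dr dθ dz.

The integrand becomes 22r z, so

    ∭_E (22z sqrt(x^2 + y^2)) dV = ∫_{0}^{2π} ∫_{0}^{5} ∫_{0}^{7} (22r z) · r dz dr dθ.

Inner (z): 539r^2.
Middle (r from 0 to 5): 67375/3.
Outer (θ): 134750π/3.

Therefore the triple integral equals 134750π/3.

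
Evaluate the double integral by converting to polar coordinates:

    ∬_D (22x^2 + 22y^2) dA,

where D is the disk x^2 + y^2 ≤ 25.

The region D is 0 ≤ r ≤ 5, 0 ≤ θ ≤ 2π in polar coordinates, where x = r cos(θ), y = r sin(θ), and dA = r dr dθ.

Under the substitution, the integrand becomes 22r^2, so

    ∬_D (22x^2 + 22y^2) dA = ∫_{0}^{2π} ∫_{0}^{5} (22r^2) · r dr dθ.

Inner integral (in r): ∫_{0}^{5} (22r^2) · r dr = 6875/2.

Outer integral (in θ): ∫_{0}^{2π} (6875/2) dθ = 6875π.

Therefore ∬_D (22x^2 + 22y^2) dA = 6875π.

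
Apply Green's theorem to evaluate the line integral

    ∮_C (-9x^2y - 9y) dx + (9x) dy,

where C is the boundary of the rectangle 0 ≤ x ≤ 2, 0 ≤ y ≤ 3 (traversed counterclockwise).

Green's theorem converts the closed line integral into a double integral over the enclosed region D:

    ∮_C P dx + Q dy = ∬_D (∂Q/∂x - ∂P/∂y) dA.

Here P = -9x^2y - 9y, Q = 9x, so

    ∂Q/∂x = 9,    ∂P/∂y = -9x^2 - 9,
    ∂Q/∂x - ∂P/∂y = 9x^2 + 18.

D is the region 0 ≤ x ≤ 2, 0 ≤ y ≤ 3. Evaluating the double integral:

    ∬_D (9x^2 + 18) dA = ∫_0^{2} ∫_0^{3} (9x^2 + 18) dy dx.

Inner (y from 0 to 3): 27x^2 + 54.
Outer (x from 0 to 2): 180.

Therefore ∮_C P dx + Q dy = 180.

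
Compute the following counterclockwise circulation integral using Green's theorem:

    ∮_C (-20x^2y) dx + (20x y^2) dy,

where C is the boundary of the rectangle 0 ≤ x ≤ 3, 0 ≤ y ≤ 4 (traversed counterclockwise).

Green's theorem converts the closed line integral into a double integral over the enclosed region D:

    ∮_C P dx + Q dy = ∬_D (∂Q/∂x - ∂P/∂y) dA.

Here P = -20x^2y, Q = 20x y^2, so

    ∂Q/∂x = 20y^2,    ∂P/∂y = -20x^2,
    ∂Q/∂x - ∂P/∂y = 20x^2 + 20y^2.

D is the region 0 ≤ x ≤ 3, 0 ≤ y ≤ 4. Evaluating the double integral:

    ∬_D (20x^2 + 20y^2) dA = ∫_0^{3} ∫_0^{4} (20x^2 + 20y^2) dy dx.

Inner (y from 0 to 4): 80x^2 + 1280/3.
Outer (x from 0 to 3): 2000.

Therefore ∮_C P dx + Q dy = 2000.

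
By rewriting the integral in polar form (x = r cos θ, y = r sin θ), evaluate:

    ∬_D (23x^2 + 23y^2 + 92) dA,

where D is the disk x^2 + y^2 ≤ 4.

The region D is 0 ≤ r ≤ 2, 0 ≤ θ ≤ 2π in polar coordinates, where x = r cos(θ), y = r sin(θ), and dA = r dr dθ.

Under the substitution, the integrand becomes 23r^2 + 92, so

    ∬_D (23x^2 + 23y^2 + 92) dA = ∫_{0}^{2π} ∫_{0}^{2} (23r^2 + 92) · r dr dθ.

Inner integral (in r): ∫_{0}^{2} (23r^2 + 92) · r dr = 276.

Outer integral (in θ): ∫_{0}^{2π} (276) dθ = 552π.

Therefore ∬_D (23x^2 + 23y^2 + 92) dA = 552π.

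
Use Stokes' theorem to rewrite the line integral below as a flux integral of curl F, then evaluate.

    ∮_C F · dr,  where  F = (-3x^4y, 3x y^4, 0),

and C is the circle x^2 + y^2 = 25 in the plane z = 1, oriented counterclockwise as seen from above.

Let S be the flat disk x^2 + y^2 ≤ 25 in the plane z = 1, with upward unit normal n̂ = ẑ. By Stokes' theorem,

    ∮_C F · dr = ∬_S (∇ × F) · n̂ dS = ∬_D (curl F)_z dA,

where D is the disk x^2 + y^2 ≤ 25.

Compute the curl of F = (-3x^4y, 3x y^4, 0):
    (∇ × F)_x = ∂F_z/∂y - ∂F_y/∂z = 0,
    (∇ × F)_y = ∂F_x/∂z - ∂F_z/∂x = 0,
    (∇ × F)_z = ∂F_y/∂x - ∂F_x/∂y = 3x^4 + 3y^4.

On z = 1, (curl F)_z = 3x^4 + 3y^4.

Convert to polar (x = r cos θ, y = r sin θ, dA = r dr dθ); the integrand becomes 3r^4(sin(θ)^4 + cos(θ)^4), so

    ∬_D (curl F)_z dA = ∫_0^{2π} ∫_0^{5} (3r^4(sin(θ)^4 + cos(θ)^4)) · r dr dθ.

Inner (r from 0 to 5): 15625sin(θ)^4/2 + 15625cos(θ)^4/2.
Outer (θ from 0 to 2π): 46875π/4.

Therefore ∮_C F · dr = 46875π/4.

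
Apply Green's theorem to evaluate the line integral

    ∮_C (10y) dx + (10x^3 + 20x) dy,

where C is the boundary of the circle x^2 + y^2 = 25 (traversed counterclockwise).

Green's theorem converts the closed line integral into a double integral over the enclosed region D:

    ∮_C P dx + Q dy = ∬_D (∂Q/∂x - ∂P/∂y) dA.

Here P = 10y, Q = 10x^3 + 20x, so

    ∂Q/∂x = 30x^2 + 20,    ∂P/∂y = 10,
    ∂Q/∂x - ∂P/∂y = 30x^2 + 10.

D is the region x^2 + y^2 ≤ 25. Evaluating the double integral:

In polar coordinates (x = r cos θ, y = r sin θ, dA = r dr dθ) the integrand becomes 30r^2cos(θ)^2 + 10, so

    ∬_D (30x^2 + 10) dA = ∫_0^{2π} ∫_0^{5} (30r^2cos(θ)^2 + 10) · r dr dθ.

Inner (r from 0 to 5): 9375cos(θ)^2/2 + 125.
Outer (θ from 0 to 2π): 9875π/2.

Therefore ∮_C P dx + Q dy = 9875π/2.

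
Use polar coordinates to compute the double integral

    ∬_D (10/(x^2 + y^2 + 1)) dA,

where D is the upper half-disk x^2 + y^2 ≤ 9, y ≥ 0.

The region D is 0 ≤ r ≤ 3, 0 ≤ θ ≤ π in polar coordinates, where x = r cos(θ), y = r sin(θ), and dA = r dr dθ.

Under the substitution, the integrand becomes 10/(r^2 + 1), so

    ∬_D (10/(x^2 + y^2 + 1)) dA = ∫_{0}^{π} ∫_{0}^{3} (10/(r^2 + 1)) · r dr dθ.

Inner integral (in r): ∫_{0}^{3} (10/(r^2 + 1)) · r dr = log(100000).

Outer integral (in θ): ∫_{0}^{π} (log(100000)) dθ = log(100000^π).

Therefore ∬_D (10/(x^2 + y^2 + 1)) dA = log(100000^π).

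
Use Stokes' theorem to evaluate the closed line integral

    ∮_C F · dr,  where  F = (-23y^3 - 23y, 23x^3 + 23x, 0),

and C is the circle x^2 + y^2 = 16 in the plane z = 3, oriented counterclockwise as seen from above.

Let S be the flat disk x^2 + y^2 ≤ 16 in the plane z = 3, with upward unit normal n̂ = ẑ. By Stokes' theorem,

    ∮_C F · dr = ∬_S (∇ × F) · n̂ dS = ∬_D (curl F)_z dA,

where D is the disk x^2 + y^2 ≤ 16.

Compute the curl of F = (-23y^3 - 23y, 23x^3 + 23x, 0):
    (∇ × F)_x = ∂F_z/∂y - ∂F_y/∂z = 0,
    (∇ × F)_y = ∂F_x/∂z - ∂F_z/∂x = 0,
    (∇ × F)_z = ∂F_y/∂x - ∂F_x/∂y = 69x^2 + 69y^2 + 46.

On z = 3, (curl F)_z = 69x^2 + 69y^2 + 46.

Convert to polar (x = r cos θ, y = r sin θ, dA = r dr dθ); the integrand becomes 69r^2 + 46, so

    ∬_D (curl F)_z dA = ∫_0^{2π} ∫_0^{4} (69r^2 + 46) · r dr dθ.

Inner (r from 0 to 4): 4784.
Outer (θ from 0 to 2π): 9568π.

Therefore ∮_C F · dr = 9568π.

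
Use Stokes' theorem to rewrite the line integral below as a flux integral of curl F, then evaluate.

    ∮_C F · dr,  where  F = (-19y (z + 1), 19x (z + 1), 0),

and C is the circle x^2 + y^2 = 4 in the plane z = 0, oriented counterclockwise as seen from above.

Let S be the flat disk x^2 + y^2 ≤ 4 in the plane z = 0, with upward unit normal n̂ = ẑ. By Stokes' theorem,

    ∮_C F · dr = ∬_S (∇ × F) · n̂ dS = ∬_D (curl F)_z dA,

where D is the disk x^2 + y^2 ≤ 4.

Compute the curl of F = (-19y (z + 1), 19x (z + 1), 0):
    (∇ × F)_x = ∂F_z/∂y - ∂F_y/∂z = -19x,
    (∇ × F)_y = ∂F_x/∂z - ∂F_z/∂x = -19y,
    (∇ × F)_z = ∂F_y/∂x - ∂F_x/∂y = 38z + 38.

On z = 0, (curl F)_z = 38.

Convert to polar (x = r cos θ, y = r sin θ, dA = r dr dθ); the integrand becomes 38, so

    ∬_D (curl F)_z dA = ∫_0^{2π} ∫_0^{2} (38) · r dr dθ.

Inner (r from 0 to 2): 76.
Outer (θ from 0 to 2π): 152π.

Therefore ∮_C F · dr = 152π.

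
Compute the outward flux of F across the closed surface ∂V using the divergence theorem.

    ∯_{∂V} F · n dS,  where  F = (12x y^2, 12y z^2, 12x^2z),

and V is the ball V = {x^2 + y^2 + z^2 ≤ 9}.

By the divergence theorem,

    ∯_{∂V} F · n dS = ∭_V (∇ · F) dV.

Compute the divergence:
    ∇ · F = ∂F_x/∂x + ∂F_y/∂y + ∂F_z/∂z = 12y^2 + 12z^2 + 12x^2 = 12x^2 + 12y^2 + 12z^2.

In spherical coordinates, x = ρ sin(φ) cos(θ), y = ρ sin(φ) sin(θ), z = ρ cos(φ), dV = ρ^2 sin(φ) dρ dφ dθ, with 0 ≤ ρ ≤ 3, 0 ≤ φ ≤ π, 0 ≤ θ ≤ 2π.

The integrand, after substitution and multiplying by the volume element, becomes (12ρ^2) · ρ^2 sin(φ), so

    ∭_V (∇·F) dV = ∫_0^{2π} ∫_0^{π} ∫_0^{3} (12ρ^2) · ρ^2 sin(φ) dρ dφ dθ.

Inner (ρ from 0 to 3): 2916sin(φ)/5.
Middle (φ from 0 to π): 5832/5.
Outer (θ from 0 to 2π): 11664π/5.

Therefore ∯_{∂V} F · n dS = 11664π/5.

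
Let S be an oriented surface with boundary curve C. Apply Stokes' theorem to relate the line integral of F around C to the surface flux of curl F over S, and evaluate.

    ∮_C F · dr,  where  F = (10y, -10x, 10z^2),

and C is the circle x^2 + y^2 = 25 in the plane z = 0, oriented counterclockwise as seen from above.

Let S be the flat disk x^2 + y^2 ≤ 25 in the plane z = 0, with upward unit normal n̂ = ẑ. By Stokes' theorem,

    ∮_C F · dr = ∬_S (∇ × F) · n̂ dS = ∬_D (curl F)_z dA,

where D is the disk x^2 + y^2 ≤ 25.

Compute the curl of F = (10y, -10x, 10z^2):
    (∇ × F)_x = ∂F_z/∂y - ∂F_y/∂z = 0,
    (∇ × F)_y = ∂F_x/∂z - ∂F_z/∂x = 0,
    (∇ × F)_z = ∂F_y/∂x - ∂F_x/∂y = -20.

On z = 0, (curl F)_z = -20.

Convert to polar (x = r cos θ, y = r sin θ, dA = r dr dθ); the integrand becomes -20, so

    ∬_D (curl F)_z dA = ∫_0^{2π} ∫_0^{5} (-20) · r dr dθ.

Inner (r from 0 to 5): -250.
Outer (θ from 0 to 2π): -500π.

Therefore ∮_C F · dr = -500π.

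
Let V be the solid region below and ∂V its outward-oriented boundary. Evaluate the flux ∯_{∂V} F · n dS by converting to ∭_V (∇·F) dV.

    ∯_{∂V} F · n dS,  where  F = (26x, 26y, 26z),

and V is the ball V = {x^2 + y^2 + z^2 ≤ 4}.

By the divergence theorem,

    ∯_{∂V} F · n dS = ∭_V (∇ · F) dV.

Compute the divergence:
    ∇ · F = ∂F_x/∂x + ∂F_y/∂y + ∂F_z/∂z = 26 + 26 + 26 = 78.

In spherical coordinates, x = ρ sin(φ) cos(θ), y = ρ sin(φ) sin(θ), z = ρ cos(φ), dV = ρ^2 sin(φ) dρ dφ dθ, with 0 ≤ ρ ≤ 2, 0 ≤ φ ≤ π, 0 ≤ θ ≤ 2π.

The integrand, after substitution and multiplying by the volume element, becomes (78) · ρ^2 sin(φ), so

    ∭_V (∇·F) dV = ∫_0^{2π} ∫_0^{π} ∫_0^{2} (78) · ρ^2 sin(φ) dρ dφ dθ.

Inner (ρ from 0 to 2): 208sin(φ).
Middle (φ from 0 to π): 416.
Outer (θ from 0 to 2π): 832π.

Therefore ∯_{∂V} F · n dS = 832π.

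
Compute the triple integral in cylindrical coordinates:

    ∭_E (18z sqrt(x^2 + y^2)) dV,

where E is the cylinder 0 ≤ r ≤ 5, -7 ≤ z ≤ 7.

In cylindrical coordinates, x = r cos(θ), y = r sin(θ), z = z, and dV = r dr dθ dz.

The integrand becomes 18r z, so

    ∭_E (18z sqrt(x^2 + y^2)) dV = ∫_{0}^{2π} ∫_{0}^{5} ∫_{-7}^{7} (18r z) · r dz dr dθ.

Inner (z): 0.
Middle (r from 0 to 5): 0.
Outer (θ): 0.

Therefore the triple integral equals 0.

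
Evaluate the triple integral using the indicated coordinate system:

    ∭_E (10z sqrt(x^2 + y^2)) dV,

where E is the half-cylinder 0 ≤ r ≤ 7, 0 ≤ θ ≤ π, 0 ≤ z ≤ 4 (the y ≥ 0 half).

In cylindrical coordinates, x = r cos(θ), y = r sin(θ), z = z, and dV = r dr dθ dz.

The integrand becomes 10r z, so

    ∭_E (10z sqrt(x^2 + y^2)) dV = ∫_{0}^{π} ∫_{0}^{7} ∫_{0}^{4} (10r z) · r dz dr dθ.

Inner (z): 80r^2.
Middle (r from 0 to 7): 27440/3.
Outer (θ): 27440π/3.

Therefore the triple integral equals 27440π/3.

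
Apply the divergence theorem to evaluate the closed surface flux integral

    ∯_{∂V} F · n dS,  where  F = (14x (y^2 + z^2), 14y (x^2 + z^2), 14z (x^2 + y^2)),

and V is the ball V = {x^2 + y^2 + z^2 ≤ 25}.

By the divergence theorem,

    ∯_{∂V} F · n dS = ∭_V (∇ · F) dV.

Compute the divergence:
    ∇ · F = ∂F_x/∂x + ∂F_y/∂y + ∂F_z/∂z = 14y^2 + 14z^2 + 14x^2 + 14z^2 + 14x^2 + 14y^2 = 28x^2 + 28y^2 + 28z^2.

In spherical coordinates, x = ρ sin(φ) cos(θ), y = ρ sin(φ) sin(θ), z = ρ cos(φ), dV = ρ^2 sin(φ) dρ dφ dθ, with 0 ≤ ρ ≤ 5, 0 ≤ φ ≤ π, 0 ≤ θ ≤ 2π.

The integrand, after substitution and multiplying by the volume element, becomes (28ρ^2) · ρ^2 sin(φ), so

    ∭_V (∇·F) dV = ∫_0^{2π} ∫_0^{π} ∫_0^{5} (28ρ^2) · ρ^2 sin(φ) dρ dφ dθ.

Inner (ρ from 0 to 5): 17500sin(φ).
Middle (φ from 0 to π): 35000.
Outer (θ from 0 to 2π): 70000π.

Therefore ∯_{∂V} F · n dS = 70000π.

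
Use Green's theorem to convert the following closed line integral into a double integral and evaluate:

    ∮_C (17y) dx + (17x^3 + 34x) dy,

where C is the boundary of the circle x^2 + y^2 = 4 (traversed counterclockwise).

Green's theorem converts the closed line integral into a double integral over the enclosed region D:

    ∮_C P dx + Q dy = ∬_D (∂Q/∂x - ∂P/∂y) dA.

Here P = 17y, Q = 17x^3 + 34x, so

    ∂Q/∂x = 51x^2 + 34,    ∂P/∂y = 17,
    ∂Q/∂x - ∂P/∂y = 51x^2 + 17.

D is the region x^2 + y^2 ≤ 4. Evaluating the double integral:

In polar coordinates (x = r cos θ, y = r sin θ, dA = r dr dθ) the integrand becomes 51r^2cos(θ)^2 + 17, so

    ∬_D (51x^2 + 17) dA = ∫_0^{2π} ∫_0^{2} (51r^2cos(θ)^2 + 17) · r dr dθ.

Inner (r from 0 to 2): 204cos(θ)^2 + 34.
Outer (θ from 0 to 2π): 272π.

Therefore ∮_C P dx + Q dy = 272π.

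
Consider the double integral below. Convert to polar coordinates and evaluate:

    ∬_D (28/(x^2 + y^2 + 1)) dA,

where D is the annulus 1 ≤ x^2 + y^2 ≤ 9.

The region D is 1 ≤ r ≤ 3, 0 ≤ θ ≤ 2π in polar coordinates, where x = r cos(θ), y = r sin(θ), and dA = r dr dθ.

Under the substitution, the integrand becomes 28/(r^2 + 1), so

    ∬_D (28/(x^2 + y^2 + 1)) dA = ∫_{0}^{2π} ∫_{1}^{3} (28/(r^2 + 1)) · r dr dθ.

Inner integral (in r): ∫_{1}^{3} (28/(r^2 + 1)) · r dr = log(6103515625).

Outer integral (in θ): ∫_{0}^{2π} (log(6103515625)) dθ = 28π log(5).

Therefore ∬_D (28/(x^2 + y^2 + 1)) dA = 28π log(5).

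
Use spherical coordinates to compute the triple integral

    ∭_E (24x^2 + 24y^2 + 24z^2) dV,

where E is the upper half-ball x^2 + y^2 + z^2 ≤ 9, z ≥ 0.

In spherical coordinates, x = ρ sin(φ) cos(θ), y = ρ sin(φ) sin(θ), z = ρ cos(φ), and dV = ρ^2 sin(φ) dρ dφ dθ.

The integrand becomes 24ρ^2, so

    ∭_E (24x^2 + 24y^2 + 24z^2) dV = ∫_{0}^{2π} ∫_{0}^{π/2} ∫_{0}^{3} (24ρ^2) · ρ^2 sin(φ) dρ dφ dθ.

Inner (ρ): 5832sin(φ)/5.
Middle (φ): 5832/5.
Outer (θ): 11664π/5.

Therefore the triple integral equals 11664π/5.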